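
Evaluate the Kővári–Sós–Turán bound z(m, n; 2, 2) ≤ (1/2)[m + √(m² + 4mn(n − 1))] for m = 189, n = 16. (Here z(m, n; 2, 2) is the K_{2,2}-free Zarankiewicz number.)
z(189, 16; 2, 2) ≤ (1/2)[189 + √(189² + 4·189·16·15)] = (1/2)[189 + √217161] = 327.5027

Kővári–Sós–Turán: let r_1, ..., r_189 be the row sums and z = Σ r_i the total number of 1s. Each pair of columns can share at most one row with both entries 1 (else a 2×2 all-ones block appears), so Σ_i C(r_i, 2) ≤ C(16, 2) = 120. By convexity Σ_i C(r_i, 2) ≥ 189·C(z/189, 2) = z(z − 189)/(2·189), giving z² − 189z − 189·16·15 ≤ 0 and hence z ≤ (1/2)[189 + √(35721 + 4·45360)] = (1/2)[189 + √217161] ≈ (1/2)(189 + 466.0054) = 327.5027.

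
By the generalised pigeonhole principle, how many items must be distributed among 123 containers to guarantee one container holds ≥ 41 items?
n = (41 − 1)·123 + 1 = 4921

By the generalised pigeonhole principle, to guarantee some box contains ≥ r objects we need more than (r − 1) · k objects total. Threshold: n = (r − 1) · k + 1. With r = 41 and k = 123: n = 40 · 123 + 1 = 4920 + 1 = 4921. For n = 4920 = 40 · 123, we can put exactly 40 objects in every box, avoiding 41 in any single one — so 4921 is tight.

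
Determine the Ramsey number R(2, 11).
R(2, 11) = 11

R(2, k) = k for all k ≥ 2: in a 2-colouring of K_k, either some edge is red (a red K_2) or all edges are blue (a blue K_k). And K_{10} coloured all-blue has no blue K_11, so R(2, 11) > 10. Hence R(2, 11) = 11.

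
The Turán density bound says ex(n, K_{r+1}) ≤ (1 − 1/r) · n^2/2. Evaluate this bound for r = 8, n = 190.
Turán density bound = (7/8) · 190^2/2 = 63175/4 ≈ 15793.75

Turán's theorem: ex(n, K_{r+1}) is achieved by the complete r-partite Turán graph T(n, r) with parts as balanced as possible, and is at most (1 − 1/r) · n^2/2. For r = 8, n = 190: the density bound is (7/8) · 36100/2 = 63175/4 ≈ 15793.75. The integer-valued extremum is e(T(190, 8)) = 15793, which is strictly less than the density bound 63175/4 since 8 ∤ 190 (the parts of T(190, 8) cannot all be equal).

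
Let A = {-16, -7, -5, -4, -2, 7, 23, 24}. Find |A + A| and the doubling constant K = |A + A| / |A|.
K = |A + A| / |A| = 33/8

Enumerate A + A = {a + b : a, b ∈ A}. With |A| = 8, there are |A|^2 = 64 ordered sum pairs; collecting distinct values, A + A = {-32, -23, -21, -20, -18, -14, -12, -11, -10, -9, -8, -7, -6, -4, 0, 2, 3, 5, 7, 8, 14, 16, 17, 18, 19, 20, 21, 22, 30, 31, 46, 47, 48}, so |A + A| = 33. Thus K = 33/8. For comparison, the minimum possible |A + A| over all 8-element sets is 2·8 − 1 = 15 (so min K = 15/8), attained only by arithmetic progressions.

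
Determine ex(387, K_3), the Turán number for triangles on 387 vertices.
ex(387, K_3) = ⌊387^2/4⌋ = 37442

Mantel (1907): a triangle-free graph on n vertices has at most ⌊n^2/4⌋ edges, with equality for the complete bipartite graph K_{⌊n/2⌋, ⌈n/2⌉}. For n = 387: ⌊387^2/4⌋ = ⌊149769/4⌋ = 37442. The extremal graph is K_{193, 194}, which has 193·194 = 37442 edges.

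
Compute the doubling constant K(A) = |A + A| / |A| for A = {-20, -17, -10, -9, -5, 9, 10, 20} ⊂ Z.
K = |A + A| / |A| = 33/8

Enumerate A + A = {a + b : a, b ∈ A}. With |A| = 8, there are |A|^2 = 64 ordered sum pairs; collecting distinct values, A + A = {-40, -37, -34, -30, -29, -27, -26, -25, -22, -20, -19, -18, -15, -14, -11, -10, -8, -7, -1, 0, 1, 3, 4, 5, 10, 11, 15, 18, 19, 20, 29, 30, 40}, so |A + A| = 33. Thus K = 33/8. For comparison, the minimum possible |A + A| over all 8-element sets is 2·8 − 1 = 15 (so min K = 15/8), attained only by arithmetic progressions.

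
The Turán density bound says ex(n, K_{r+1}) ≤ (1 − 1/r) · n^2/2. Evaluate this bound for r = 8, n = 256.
Turán density bound = (7/8) · 256^2/2 = 28672

Turán's theorem: ex(n, K_{r+1}) is achieved by the complete r-partite Turán graph T(n, r) with parts as balanced as possible, and is at most (1 − 1/r) · n^2/2. For r = 8, n = 256: the density bound is (7/8) · 65536/2 = 28672. Since 8 ∣ 256, the Turán graph T(256, 8) has parts of equal size 32, and its edge count e(T(256, 8)) = 28672 attains the density bound exactly.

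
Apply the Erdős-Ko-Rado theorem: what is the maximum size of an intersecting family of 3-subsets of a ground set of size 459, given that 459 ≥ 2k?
max |F| = C(458, 2) = 104653

The Erdős-Ko-Rado theorem states: for n ≥ 2k, an intersecting family of k-subsets of an n-element set has size at most C(n − 1, k − 1), with equality for 'star' families {A ⊆ [n] : |A| = k, i ∈ A} (fix an element i). For n = 459, k = 3: C(458, 2) = 104653.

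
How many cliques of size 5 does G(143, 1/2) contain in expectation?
E[# K_5] = C(143, 5) · (1/2)^C(5, 2) = 464306843 / 2^10 ≈ 453424.651367

For each 5-subset S of vertices (there are C(143, 5) = 464306843 such S), let X_S = 1 if S induces a K_5 (all C(5, 2) = 10 edges present). Then P(X_S = 1) = (1/2)^10 = 1/1024. By linearity of expectation, E[# K_5] = C(143, 5) · (1/2)^10 = 464306843 / 1024 ≈ 453424.651367.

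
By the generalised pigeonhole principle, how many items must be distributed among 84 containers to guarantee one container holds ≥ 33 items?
n = (33 − 1)·84 + 1 = 2689

By the generalised pigeonhole principle, to guarantee some box contains ≥ r objects we need more than (r − 1) · k objects total. Threshold: n = (r − 1) · k + 1. With r = 33 and k = 84: n = 32 · 84 + 1 = 2688 + 1 = 2689. For n = 2688 = 32 · 84, we can put exactly 32 objects in every box, avoiding 33 in any single one — so 2689 is tight.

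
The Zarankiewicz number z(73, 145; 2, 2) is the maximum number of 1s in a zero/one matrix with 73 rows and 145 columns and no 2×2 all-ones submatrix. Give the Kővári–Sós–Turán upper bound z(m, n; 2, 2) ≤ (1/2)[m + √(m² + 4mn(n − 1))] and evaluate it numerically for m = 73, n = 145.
z(73, 145; 2, 2) ≤ (1/2)[73 + √(73² + 4·73·145·144)] = (1/2)[73 + √6102289] = 1271.6406

Kővári–Sós–Turán: let r_1, ..., r_73 be the row sums and z = Σ r_i the total number of 1s. Each pair of columns can share at most one row with both entries 1 (else a 2×2 all-ones block appears), so Σ_i C(r_i, 2) ≤ C(145, 2) = 10440. By convexity Σ_i C(r_i, 2) ≥ 73·C(z/73, 2) = z(z − 73)/(2·73), giving z² − 73z − 73·145·144 ≤ 0 and hence z ≤ (1/2)[73 + √(5329 + 4·1524240)] = (1/2)[73 + √6102289] ≈ (1/2)(73 + 2470.2812) = 1271.6406.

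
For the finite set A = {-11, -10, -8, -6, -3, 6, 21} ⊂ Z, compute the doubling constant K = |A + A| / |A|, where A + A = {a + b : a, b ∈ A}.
K = |A + A| / |A| = 26/7

Enumerate A + A = {a + b : a, b ∈ A}. With |A| = 7, there are |A|^2 = 49 ordered sum pairs; collecting distinct values, A + A = {-22, -21, -20, -19, -18, -17, -16, -14, -13, -12, -11, -9, -6, -5, -4, -2, 0, 3, 10, 11, 12, 13, 15, 18, 27, 42}, so |A + A| = 26. Thus K = 26/7. For comparison, the minimum possible |A + A| over all 7-element sets is 2·7 − 1 = 13 (so min K = 13/7), attained only by arithmetic progressions.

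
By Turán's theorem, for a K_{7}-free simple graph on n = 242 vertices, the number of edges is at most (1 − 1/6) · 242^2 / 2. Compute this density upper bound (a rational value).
Turán density bound = (5/6) · 242^2/2 = 73205/3 ≈ 24401.6667

Turán's theorem: ex(n, K_{r+1}) is achieved by the complete r-partite Turán graph T(n, r) with parts as balanced as possible, and is at most (1 − 1/r) · n^2/2. For r = 6, n = 242: the density bound is (5/6) · 58564/2 = 73205/3 ≈ 24401.6667. The integer-valued extremum is e(T(242, 6)) = 24401, which is strictly less than the density bound 73205/3 since 6 ∤ 242 (the parts of T(242, 6) cannot all be equal).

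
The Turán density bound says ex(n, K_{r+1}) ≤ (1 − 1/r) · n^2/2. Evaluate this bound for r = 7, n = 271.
Turán density bound = (6/7) · 271^2/2 = 220323/7 ≈ 31474.7143

Turán's theorem: ex(n, K_{r+1}) is achieved by the complete r-partite Turán graph T(n, r) with parts as balanced as possible, and is at most (1 − 1/r) · n^2/2. For r = 7, n = 271: the density bound is (6/7) · 73441/2 = 220323/7 ≈ 31474.7143. The integer-valued extremum is e(T(271, 7)) = 31474, which is strictly less than the density bound 220323/7 since 7 ∤ 271 (the parts of T(271, 7) cannot all be equal).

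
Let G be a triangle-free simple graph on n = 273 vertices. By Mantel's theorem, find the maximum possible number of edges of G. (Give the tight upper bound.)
ex(273, K_3) = ⌊273^2/4⌋ = 18632

Mantel (1907): a triangle-free graph on n vertices has at most ⌊n^2/4⌋ edges, with equality for the complete bipartite graph K_{⌊n/2⌋, ⌈n/2⌉}. For n = 273: ⌊273^2/4⌋ = ⌊74529/4⌋ = 18632. The extremal graph is K_{136, 137}, which has 136·137 = 18632 edges.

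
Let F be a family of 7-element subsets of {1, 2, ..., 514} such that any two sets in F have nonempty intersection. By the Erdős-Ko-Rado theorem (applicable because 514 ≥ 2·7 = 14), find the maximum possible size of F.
max |F| = C(513, 6) = 24582576566016

Erdős-Ko-Rado (1961): when n ≥ 2k, max |F| = C(n−1, k−1). The bound is attained by the star {A : i ∈ A} for any fixed i ∈ [n]. Here C(514−1, 7−1) = C(513, 6) = 24582576566016.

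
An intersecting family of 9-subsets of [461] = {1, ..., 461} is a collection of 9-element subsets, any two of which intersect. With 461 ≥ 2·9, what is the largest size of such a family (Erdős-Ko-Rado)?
max |F| = C(460, 8) = 46769418051435495

Erdős-Ko-Rado (1961): when n ≥ 2k, max |F| = C(n−1, k−1). The bound is attained by the star {A : i ∈ A} for any fixed i ∈ [n]. Here C(461−1, 9−1) = C(460, 8) = 46769418051435495.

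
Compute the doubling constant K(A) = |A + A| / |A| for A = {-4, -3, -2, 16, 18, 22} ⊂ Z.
K = |A + A| / |A| = 19/6

Enumerate A + A = {a + b : a, b ∈ A}. With |A| = 6, there are |A|^2 = 36 ordered sum pairs; collecting distinct values, A + A = {-8, -7, -6, -5, -4, 12, 13, 14, 15, 16, 18, 19, 20, 32, 34, 36, 38, 40, 44}, so |A + A| = 19. Thus K = 19/6. For comparison, the minimum possible |A + A| over all 6-element sets is 2·6 − 1 = 11 (so min K = 11/6), attained only by arithmetic progressions.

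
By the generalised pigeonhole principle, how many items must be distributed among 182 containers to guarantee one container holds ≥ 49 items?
n = (49 − 1)·182 + 1 = 8737

By the generalised pigeonhole principle, to guarantee some box contains ≥ r objects we need more than (r − 1) · k objects total. Threshold: n = (r − 1) · k + 1. With r = 49 and k = 182: n = 48 · 182 + 1 = 8736 + 1 = 8737. For n = 8736 = 48 · 182, we can put exactly 48 objects in every box, avoiding 49 in any single one — so 8737 is tight.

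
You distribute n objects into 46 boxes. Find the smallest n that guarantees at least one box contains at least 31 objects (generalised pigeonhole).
n = (31 − 1)·46 + 1 = 1381

By the generalised pigeonhole principle, to guarantee some box contains ≥ r objects we need more than (r − 1) · k objects total. Threshold: n = (r − 1) · k + 1. With r = 31 and k = 46: n = 30 · 46 + 1 = 1380 + 1 = 1381. For n = 1380 = 30 · 46, we can put exactly 30 objects in every box, avoiding 31 in any single one — so 1381 is tight.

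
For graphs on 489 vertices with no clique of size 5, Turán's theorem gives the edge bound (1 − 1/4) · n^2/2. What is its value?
Turán density bound = (3/4) · 489^2/2 = 717363/8 ≈ 89670.375

Turán's theorem: ex(n, K_{r+1}) is achieved by the complete r-partite Turán graph T(n, r) with parts as balanced as possible, and is at most (1 − 1/r) · n^2/2. For r = 4, n = 489: the density bound is (3/4) · 239121/2 = 717363/8 ≈ 89670.375. The integer-valued extremum is e(T(489, 4)) = 89670, which is strictly less than the density bound 717363/8 since 4 ∤ 489 (the parts of T(489, 4) cannot all be equal).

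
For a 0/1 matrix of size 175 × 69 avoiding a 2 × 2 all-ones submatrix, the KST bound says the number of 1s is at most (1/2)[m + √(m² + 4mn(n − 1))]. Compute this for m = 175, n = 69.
z(175, 69; 2, 2) ≤ (1/2)[175 + √(175² + 4·175·69·68)] = (1/2)[175 + √3315025] = 997.8605

Kővári–Sós–Turán: let r_1, ..., r_175 be the row sums and z = Σ r_i the total number of 1s. Each pair of columns can share at most one row with both entries 1 (else a 2×2 all-ones block appears), so Σ_i C(r_i, 2) ≤ C(69, 2) = 2346. By convexity Σ_i C(r_i, 2) ≥ 175·C(z/175, 2) = z(z − 175)/(2·175), giving z² − 175z − 175·69·68 ≤ 0 and hence z ≤ (1/2)[175 + √(30625 + 4·821100)] = (1/2)[175 + √3315025] ≈ (1/2)(175 + 1820.721) = 997.8605.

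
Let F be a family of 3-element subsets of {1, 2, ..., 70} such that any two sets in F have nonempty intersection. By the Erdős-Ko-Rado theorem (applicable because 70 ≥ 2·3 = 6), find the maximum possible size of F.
max |F| = C(69, 2) = 2346

The Erdős-Ko-Rado theorem states: for n ≥ 2k, an intersecting family of k-subsets of an n-element set has size at most C(n − 1, k − 1), with equality for 'star' families {A ⊆ [n] : |A| = k, i ∈ A} (fix an element i). For n = 70, k = 3: C(69, 2) = 2346.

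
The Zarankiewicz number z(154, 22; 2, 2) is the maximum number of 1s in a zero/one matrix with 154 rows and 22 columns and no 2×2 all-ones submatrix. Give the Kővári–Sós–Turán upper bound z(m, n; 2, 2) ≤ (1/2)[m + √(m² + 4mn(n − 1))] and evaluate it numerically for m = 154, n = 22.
z(154, 22; 2, 2) ≤ (1/2)[154 + √(154² + 4·154·22·21)] = (1/2)[154 + √308308] = 354.6274

Kővári–Sós–Turán: let r_1, ..., r_154 be the row sums and z = Σ r_i the total number of 1s. Each pair of columns can share at most one row with both entries 1 (else a 2×2 all-ones block appears), so Σ_i C(r_i, 2) ≤ C(22, 2) = 231. By convexity Σ_i C(r_i, 2) ≥ 154·C(z/154, 2) = z(z − 154)/(2·154), giving z² − 154z − 154·22·21 ≤ 0 and hence z ≤ (1/2)[154 + √(23716 + 4·71148)] = (1/2)[154 + √308308] ≈ (1/2)(154 + 555.2549) = 354.6274.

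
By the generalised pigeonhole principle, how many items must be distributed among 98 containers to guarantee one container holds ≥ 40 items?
n = (40 − 1)·98 + 1 = 3823

By the generalised pigeonhole principle, to guarantee some box contains ≥ r objects we need more than (r − 1) · k objects total. Threshold: n = (r − 1) · k + 1. With r = 40 and k = 98: n = 39 · 98 + 1 = 3822 + 1 = 3823. For n = 3822 = 39 · 98, we can put exactly 39 objects in every box, avoiding 40 in any single one — so 3823 is tight.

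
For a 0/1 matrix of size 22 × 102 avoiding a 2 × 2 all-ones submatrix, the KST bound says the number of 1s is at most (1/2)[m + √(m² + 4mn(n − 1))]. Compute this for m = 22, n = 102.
z(22, 102; 2, 2) ≤ (1/2)[22 + √(22² + 4·22·102·101)] = (1/2)[22 + √907060] = 487.1985

Kővári–Sós–Turán: let r_1, ..., r_22 be the row sums and z = Σ r_i the total number of 1s. Each pair of columns can share at most one row with both entries 1 (else a 2×2 all-ones block appears), so Σ_i C(r_i, 2) ≤ C(102, 2) = 5151. By convexity Σ_i C(r_i, 2) ≥ 22·C(z/22, 2) = z(z − 22)/(2·22), giving z² − 22z − 22·102·101 ≤ 0 and hence z ≤ (1/2)[22 + √(484 + 4·226644)] = (1/2)[22 + √907060] ≈ (1/2)(22 + 952.397) = 487.1985.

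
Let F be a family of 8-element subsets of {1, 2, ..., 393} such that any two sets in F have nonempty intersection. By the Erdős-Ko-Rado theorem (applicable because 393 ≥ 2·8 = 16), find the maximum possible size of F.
max |F| = C(392, 7) = 267409290432648

Erdős-Ko-Rado (1961): when n ≥ 2k, max |F| = C(n−1, k−1). The bound is attained by the star {A : i ∈ A} for any fixed i ∈ [n]. Here C(393−1, 8−1) = C(392, 7) = 267409290432648.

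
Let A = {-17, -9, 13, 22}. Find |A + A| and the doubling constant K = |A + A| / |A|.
K = |A + A| / |A| = 10/4 = 5/2

Enumerate A + A = {a + b : a, b ∈ A}. With |A| = 4, there are |A|^2 = 16 ordered sum pairs; collecting distinct values, A + A = {-34, -26, -18, -4, 4, 5, 13, 26, 35, 44}, so |A + A| = 10. Thus K = 10/4 = 5/2. For comparison, the minimum possible |A + A| over all 4-element sets is 2·4 − 1 = 7 (so min K = 7/4), attained only by arithmetic progressions.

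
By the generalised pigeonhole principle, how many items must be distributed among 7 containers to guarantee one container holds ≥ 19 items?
n = (19 − 1)·7 + 1 = 127

By the generalised pigeonhole principle, to guarantee some box contains ≥ r objects we need more than (r − 1) · k objects total. Threshold: n = (r − 1) · k + 1. With r = 19 and k = 7: n = 18 · 7 + 1 = 126 + 1 = 127. For n = 126 = 18 · 7, we can put exactly 18 objects in every box, avoiding 19 in any single one — so 127 is tight.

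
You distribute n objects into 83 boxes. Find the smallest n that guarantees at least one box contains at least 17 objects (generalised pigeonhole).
n = (17 − 1)·83 + 1 = 1329

By the generalised pigeonhole principle, to guarantee some box contains ≥ r objects we need more than (r − 1) · k objects total. Threshold: n = (r − 1) · k + 1. With r = 17 and k = 83: n = 16 · 83 + 1 = 1328 + 1 = 1329. For n = 1328 = 16 · 83, we can put exactly 16 objects in every box, avoiding 17 in any single one — so 1329 is tight.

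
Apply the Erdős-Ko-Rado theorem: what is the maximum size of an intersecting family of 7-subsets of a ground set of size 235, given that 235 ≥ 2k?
max |F| = C(234, 6) = 213748248714

Erdős-Ko-Rado (1961): when n ≥ 2k, max |F| = C(n−1, k−1). The bound is attained by the star {A : i ∈ A} for any fixed i ∈ [n]. Here C(235−1, 7−1) = C(234, 6) = 213748248714.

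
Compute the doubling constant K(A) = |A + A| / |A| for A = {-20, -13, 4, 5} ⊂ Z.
K = |A + A| / |A| = 10/4 = 5/2

Enumerate A + A = {a + b : a, b ∈ A}. With |A| = 4, there are |A|^2 = 16 ordered sum pairs; collecting distinct values, A + A = {-40, -33, -26, -16, -15, -9, -8, 8, 9, 10}, so |A + A| = 10. Thus K = 10/4 = 5/2. For comparison, the minimum possible |A + A| over all 4-element sets is 2·4 − 1 = 7 (so min K = 7/4), attained only by arithmetic progressions.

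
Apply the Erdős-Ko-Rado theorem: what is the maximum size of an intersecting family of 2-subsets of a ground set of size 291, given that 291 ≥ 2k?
max |F| = C(290, 1) = 290

Erdős-Ko-Rado (1961): when n ≥ 2k, max |F| = C(n−1, k−1). The bound is attained by the star {A : i ∈ A} for any fixed i ∈ [n]. Here C(291−1, 2−1) = C(290, 1) = 290.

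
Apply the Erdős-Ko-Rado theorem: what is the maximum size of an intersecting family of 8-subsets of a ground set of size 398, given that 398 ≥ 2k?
max |F| = C(397, 7) = 292417829024244

The Erdős-Ko-Rado theorem states: for n ≥ 2k, an intersecting family of k-subsets of an n-element set has size at most C(n − 1, k − 1), with equality for 'star' families {A ⊆ [n] : |A| = k, i ∈ A} (fix an element i). For n = 398, k = 8: C(397, 7) = 292417829024244.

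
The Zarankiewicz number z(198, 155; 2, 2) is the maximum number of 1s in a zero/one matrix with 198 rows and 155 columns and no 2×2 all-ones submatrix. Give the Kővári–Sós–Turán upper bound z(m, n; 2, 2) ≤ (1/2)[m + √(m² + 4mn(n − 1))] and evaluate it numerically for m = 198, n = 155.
z(198, 155; 2, 2) ≤ (1/2)[198 + √(198² + 4·198·155·154)] = (1/2)[198 + √18944244] = 2275.2493

Kővári–Sós–Turán: let r_1, ..., r_198 be the row sums and z = Σ r_i the total number of 1s. Each pair of columns can share at most one row with both entries 1 (else a 2×2 all-ones block appears), so Σ_i C(r_i, 2) ≤ C(155, 2) = 11935. By convexity Σ_i C(r_i, 2) ≥ 198·C(z/198, 2) = z(z − 198)/(2·198), giving z² − 198z − 198·155·154 ≤ 0 and hence z ≤ (1/2)[198 + √(39204 + 4·4726260)] = (1/2)[198 + √18944244] ≈ (1/2)(198 + 4352.4986) = 2275.2493.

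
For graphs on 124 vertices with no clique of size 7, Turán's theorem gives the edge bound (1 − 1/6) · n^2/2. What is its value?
Turán density bound = (5/6) · 124^2/2 = 19220/3 ≈ 6406.6667

Turán's theorem: ex(n, K_{r+1}) is achieved by the complete r-partite Turán graph T(n, r) with parts as balanced as possible, and is at most (1 − 1/r) · n^2/2. For r = 6, n = 124: the density bound is (5/6) · 15376/2 = 19220/3 ≈ 6406.6667. The integer-valued extremum is e(T(124, 6)) = 6406, which is strictly less than the density bound 19220/3 since 6 ∤ 124 (the parts of T(124, 6) cannot all be equal).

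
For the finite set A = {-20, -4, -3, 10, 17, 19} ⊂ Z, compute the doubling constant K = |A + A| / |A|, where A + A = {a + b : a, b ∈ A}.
K = |A + A| / |A| = 21/6 = 7/2

Enumerate A + A = {a + b : a, b ∈ A}. With |A| = 6, there are |A|^2 = 36 ordered sum pairs; collecting distinct values, A + A = {-40, -24, -23, -10, -8, -7, -6, -3, -1, 6, 7, 13, 14, 15, 16, 20, 27, 29, 34, 36, 38}, so |A + A| = 21. Thus K = 21/6 = 7/2. For comparison, the minimum possible |A + A| over all 6-element sets is 2·6 − 1 = 11 (so min K = 11/6), attained only by arithmetic progressions.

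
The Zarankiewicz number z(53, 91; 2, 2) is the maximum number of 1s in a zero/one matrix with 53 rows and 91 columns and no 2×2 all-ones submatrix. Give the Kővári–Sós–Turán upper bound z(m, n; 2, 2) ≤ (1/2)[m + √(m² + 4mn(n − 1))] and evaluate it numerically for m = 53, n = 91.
z(53, 91; 2, 2) ≤ (1/2)[53 + √(53² + 4·53·91·90)] = (1/2)[53 + √1739089] = 685.8726

Kővári–Sós–Turán: let r_1, ..., r_53 be the row sums and z = Σ r_i the total number of 1s. Each pair of columns can share at most one row with both entries 1 (else a 2×2 all-ones block appears), so Σ_i C(r_i, 2) ≤ C(91, 2) = 4095. By convexity Σ_i C(r_i, 2) ≥ 53·C(z/53, 2) = z(z − 53)/(2·53), giving z² − 53z − 53·91·90 ≤ 0 and hence z ≤ (1/2)[53 + √(2809 + 4·434070)] = (1/2)[53 + √1739089] ≈ (1/2)(53 + 1318.7452) = 685.8726.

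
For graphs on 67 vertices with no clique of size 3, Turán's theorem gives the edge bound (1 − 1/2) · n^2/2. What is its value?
Turán density bound = (1/2) · 67^2/2 = 4489/4 ≈ 1122.25

Turán's theorem: ex(n, K_{r+1}) is achieved by the complete r-partite Turán graph T(n, r) with parts as balanced as possible, and is at most (1 − 1/r) · n^2/2. For r = 2, n = 67: the density bound is (1/2) · 4489/2 = 4489/4 ≈ 1122.25. The integer-valued extremum is e(T(67, 2)) = 1122, which is strictly less than the density bound 4489/4 since 2 ∤ 67 (the parts of T(67, 2) cannot all be equal).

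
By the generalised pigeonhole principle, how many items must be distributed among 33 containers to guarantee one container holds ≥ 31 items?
n = (31 − 1)·33 + 1 = 991

By the generalised pigeonhole principle, to guarantee some box contains ≥ r objects we need more than (r − 1) · k objects total. Threshold: n = (r − 1) · k + 1. With r = 31 and k = 33: n = 30 · 33 + 1 = 990 + 1 = 991. For n = 990 = 30 · 33, we can put exactly 30 objects in every box, avoiding 31 in any single one — so 991 is tight.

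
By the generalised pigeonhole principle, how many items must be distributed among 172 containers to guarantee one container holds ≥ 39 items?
n = (39 − 1)·172 + 1 = 6537

By the generalised pigeonhole principle, to guarantee some box contains ≥ r objects we need more than (r − 1) · k objects total. Threshold: n = (r − 1) · k + 1. With r = 39 and k = 172: n = 38 · 172 + 1 = 6536 + 1 = 6537. For n = 6536 = 38 · 172, we can put exactly 38 objects in every box, avoiding 39 in any single one — so 6537 is tight.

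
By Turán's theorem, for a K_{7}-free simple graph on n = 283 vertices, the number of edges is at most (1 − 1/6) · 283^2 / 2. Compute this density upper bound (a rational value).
Turán density bound = (5/6) · 283^2/2 = 400445/12 ≈ 33370.4167

Turán's theorem: ex(n, K_{r+1}) is achieved by the complete r-partite Turán graph T(n, r) with parts as balanced as possible, and is at most (1 − 1/r) · n^2/2. For r = 6, n = 283: the density bound is (5/6) · 80089/2 = 400445/12 ≈ 33370.4167. The integer-valued extremum is e(T(283, 6)) = 33370, which is strictly less than the density bound 400445/12 since 6 ∤ 283 (the parts of T(283, 6) cannot all be equal).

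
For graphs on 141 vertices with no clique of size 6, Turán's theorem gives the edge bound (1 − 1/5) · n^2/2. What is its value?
Turán density bound = (4/5) · 141^2/2 = 39762/5 ≈ 7952.4

Turán's theorem: ex(n, K_{r+1}) is achieved by the complete r-partite Turán graph T(n, r) with parts as balanced as possible, and is at most (1 − 1/r) · n^2/2. For r = 5, n = 141: the density bound is (4/5) · 19881/2 = 39762/5 ≈ 7952.4. The integer-valued extremum is e(T(141, 5)) = 7952, which is strictly less than the density bound 39762/5 since 5 ∤ 141 (the parts of T(141, 5) cannot all be equal).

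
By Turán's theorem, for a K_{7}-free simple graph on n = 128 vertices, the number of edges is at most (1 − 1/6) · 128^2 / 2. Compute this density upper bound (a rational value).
Turán density bound = (5/6) · 128^2/2 = 20480/3 ≈ 6826.6667

Turán's theorem: ex(n, K_{r+1}) is achieved by the complete r-partite Turán graph T(n, r) with parts as balanced as possible, and is at most (1 − 1/r) · n^2/2. For r = 6, n = 128: the density bound is (5/6) · 16384/2 = 20480/3 ≈ 6826.6667. The integer-valued extremum is e(T(128, 6)) = 6826, which is strictly less than the density bound 20480/3 since 6 ∤ 128 (the parts of T(128, 6) cannot all be equal).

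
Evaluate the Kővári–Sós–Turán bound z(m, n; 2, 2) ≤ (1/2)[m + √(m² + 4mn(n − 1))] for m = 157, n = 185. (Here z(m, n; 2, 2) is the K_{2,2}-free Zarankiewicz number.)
z(157, 185; 2, 2) ≤ (1/2)[157 + √(157² + 4·157·185·184)] = (1/2)[157 + √21401769] = 2391.6023

Kővári–Sós–Turán: let r_1, ..., r_157 be the row sums and z = Σ r_i the total number of 1s. Each pair of columns can share at most one row with both entries 1 (else a 2×2 all-ones block appears), so Σ_i C(r_i, 2) ≤ C(185, 2) = 17020. By convexity Σ_i C(r_i, 2) ≥ 157·C(z/157, 2) = z(z − 157)/(2·157), giving z² − 157z − 157·185·184 ≤ 0 and hence z ≤ (1/2)[157 + √(24649 + 4·5344280)] = (1/2)[157 + √21401769] ≈ (1/2)(157 + 4626.2046) = 2391.6023.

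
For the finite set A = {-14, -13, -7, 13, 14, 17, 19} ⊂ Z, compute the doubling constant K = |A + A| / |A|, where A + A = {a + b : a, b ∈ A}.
K = |A + A| / |A| = 26/7

Enumerate A + A = {a + b : a, b ∈ A}. With |A| = 7, there are |A|^2 = 49 ordered sum pairs; collecting distinct values, A + A = {-28, -27, -26, -21, -20, -14, -1, 0, 1, 3, 4, 5, 6, 7, 10, 12, 26, 27, 28, 30, 31, 32, 33, 34, 36, 38}, so |A + A| = 26. Thus K = 26/7. For comparison, the minimum possible |A + A| over all 7-element sets is 2·7 − 1 = 13 (so min K = 13/7), attained only by arithmetic progressions.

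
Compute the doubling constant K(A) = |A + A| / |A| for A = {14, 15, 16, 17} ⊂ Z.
K = |A + A| / |A| = 7/4

Enumerate A + A = {a + b : a, b ∈ A}. With |A| = 4, there are |A|^2 = 16 ordered sum pairs; collecting distinct values, A + A = {28, 29, 30, 31, 32, 33, 34}, so |A + A| = 7. Thus K = 7/4. Here |A + A| = 2|A| − 1 = 7, the minimum possible — so K = 7/4 is minimal, which holds iff A is an arithmetic progression.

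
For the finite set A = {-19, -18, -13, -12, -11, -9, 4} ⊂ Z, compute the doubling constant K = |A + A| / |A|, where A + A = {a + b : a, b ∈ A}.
K = |A + A| / |A| = 24/7

Enumerate A + A = {a + b : a, b ∈ A}. With |A| = 7, there are |A|^2 = 49 ordered sum pairs; collecting distinct values, A + A = {-38, -37, -36, -32, -31, -30, -29, -28, -27, -26, -25, -24, -23, -22, -21, -20, -18, -15, -14, -9, -8, -7, -5, 8}, so |A + A| = 24. Thus K = 24/7. For comparison, the minimum possible |A + A| over all 7-element sets is 2·7 − 1 = 13 (so min K = 13/7), attained only by arithmetic progressions.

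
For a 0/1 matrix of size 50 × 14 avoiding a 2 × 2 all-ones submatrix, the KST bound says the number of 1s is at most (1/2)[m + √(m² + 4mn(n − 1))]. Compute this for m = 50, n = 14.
z(50, 14; 2, 2) ≤ (1/2)[50 + √(50² + 4·50·14·13)] = (1/2)[50 + √38900] = 123.6154

Kővári–Sós–Turán: let r_1, ..., r_50 be the row sums and z = Σ r_i the total number of 1s. Each pair of columns can share at most one row with both entries 1 (else a 2×2 all-ones block appears), so Σ_i C(r_i, 2) ≤ C(14, 2) = 91. By convexity Σ_i C(r_i, 2) ≥ 50·C(z/50, 2) = z(z − 50)/(2·50), giving z² − 50z − 50·14·13 ≤ 0 and hence z ≤ (1/2)[50 + √(2500 + 4·9100)] = (1/2)[50 + √38900] ≈ (1/2)(50 + 197.2308) = 123.6154.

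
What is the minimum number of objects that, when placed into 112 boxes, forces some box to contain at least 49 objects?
n = (49 − 1)·112 + 1 = 5377

By the generalised pigeonhole principle, to guarantee some box contains ≥ r objects we need more than (r − 1) · k objects total. Threshold: n = (r − 1) · k + 1. With r = 49 and k = 112: n = 48 · 112 + 1 = 5376 + 1 = 5377. For n = 5376 = 48 · 112, we can put exactly 48 objects in every box, avoiding 49 in any single one — so 5377 is tight.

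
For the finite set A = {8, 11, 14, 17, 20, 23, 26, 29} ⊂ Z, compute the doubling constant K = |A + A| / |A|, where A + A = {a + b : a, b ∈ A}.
K = |A + A| / |A| = 15/8

Enumerate A + A = {a + b : a, b ∈ A}. With |A| = 8, there are |A|^2 = 64 ordered sum pairs; collecting distinct values, A + A = {16, 19, 22, 25, 28, 31, 34, 37, 40, 43, 46, 49, 52, 55, 58}, so |A + A| = 15. Thus K = 15/8. Here |A + A| = 2|A| − 1 = 15, the minimum possible — so K = 15/8 is minimal, which holds iff A is an arithmetic progression.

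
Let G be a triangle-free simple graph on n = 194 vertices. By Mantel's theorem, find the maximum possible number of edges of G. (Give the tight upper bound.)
ex(194, K_3) = ⌊194^2/4⌋ = 9409

Mantel (1907): a triangle-free graph on n vertices has at most ⌊n^2/4⌋ edges, with equality for the complete bipartite graph K_{⌊n/2⌋, ⌈n/2⌉}. For n = 194: ⌊194^2/4⌋ = ⌊37636/4⌋ = 9409. The extremal graph is K_{97, 97}, which has 97·97 = 9409 edges.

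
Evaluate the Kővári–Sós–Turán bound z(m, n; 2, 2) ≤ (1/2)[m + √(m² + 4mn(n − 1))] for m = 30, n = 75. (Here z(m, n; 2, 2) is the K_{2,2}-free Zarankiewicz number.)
z(30, 75; 2, 2) ≤ (1/2)[30 + √(30² + 4·30·75·74)] = (1/2)[30 + √666900] = 423.3197

Kővári–Sós–Turán: let r_1, ..., r_30 be the row sums and z = Σ r_i the total number of 1s. Each pair of columns can share at most one row with both entries 1 (else a 2×2 all-ones block appears), so Σ_i C(r_i, 2) ≤ C(75, 2) = 2775. By convexity Σ_i C(r_i, 2) ≥ 30·C(z/30, 2) = z(z − 30)/(2·30), giving z² − 30z − 30·75·74 ≤ 0 and hence z ≤ (1/2)[30 + √(900 + 4·166500)] = (1/2)[30 + √666900] ≈ (1/2)(30 + 816.6395) = 423.3197.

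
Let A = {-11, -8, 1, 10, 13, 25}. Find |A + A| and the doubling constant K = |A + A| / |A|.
K = |A + A| / |A| = 17/6

Enumerate A + A = {a + b : a, b ∈ A}. With |A| = 6, there are |A|^2 = 36 ordered sum pairs; collecting distinct values, A + A = {-22, -19, -16, -10, -7, -1, 2, 5, 11, 14, 17, 20, 23, 26, 35, 38, 50}, so |A + A| = 17. Thus K = 17/6. For comparison, the minimum possible |A + A| over all 6-element sets is 2·6 − 1 = 11 (so min K = 11/6), attained only by arithmetic progressions.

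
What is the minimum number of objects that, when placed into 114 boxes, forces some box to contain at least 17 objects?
n = (17 − 1)·114 + 1 = 1825

By the generalised pigeonhole principle, to guarantee some box contains ≥ r objects we need more than (r − 1) · k objects total. Threshold: n = (r − 1) · k + 1. With r = 17 and k = 114: n = 16 · 114 + 1 = 1824 + 1 = 1825. For n = 1824 = 16 · 114, we can put exactly 16 objects in every box, avoiding 17 in any single one — so 1825 is tight.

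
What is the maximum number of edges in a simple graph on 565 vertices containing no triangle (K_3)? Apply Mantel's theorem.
ex(565, K_3) = ⌊565^2/4⌋ = 79806

Mantel (1907): a triangle-free graph on n vertices has at most ⌊n^2/4⌋ edges, with equality for the complete bipartite graph K_{⌊n/2⌋, ⌈n/2⌉}. For n = 565: ⌊565^2/4⌋ = ⌊319225/4⌋ = 79806. The extremal graph is K_{282, 283}, which has 282·283 = 79806 edges.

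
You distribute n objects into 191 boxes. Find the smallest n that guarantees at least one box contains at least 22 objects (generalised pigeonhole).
n = (22 − 1)·191 + 1 = 4012

By the generalised pigeonhole principle, to guarantee some box contains ≥ r objects we need more than (r − 1) · k objects total. Threshold: n = (r − 1) · k + 1. With r = 22 and k = 191: n = 21 · 191 + 1 = 4011 + 1 = 4012. For n = 4011 = 21 · 191, we can put exactly 21 objects in every box, avoiding 22 in any single one — so 4012 is tight.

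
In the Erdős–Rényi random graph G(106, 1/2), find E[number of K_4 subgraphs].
E[# K_4] = C(106, 4) · (1/2)^C(4, 2) = 4967690 / 2^6 = 2483845/32 = 77620.15625

For each 4-subset S of vertices (there are C(106, 4) = 4967690 such S), let X_S = 1 if S induces a K_4 (all C(4, 2) = 6 edges present). Then P(X_S = 1) = (1/2)^6 = 1/64. By linearity of expectation, E[# K_4] = C(106, 4) · (1/2)^6 = 4967690 / 64 = 2483845/32 = 77620.15625.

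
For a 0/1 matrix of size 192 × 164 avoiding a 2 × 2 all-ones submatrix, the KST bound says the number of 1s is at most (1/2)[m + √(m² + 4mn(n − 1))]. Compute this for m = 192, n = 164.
z(192, 164; 2, 2) ≤ (1/2)[192 + √(192² + 4·192·164·163)] = (1/2)[192 + √20567040] = 2363.5449

Kővári–Sós–Turán: let r_1, ..., r_192 be the row sums and z = Σ r_i the total number of 1s. Each pair of columns can share at most one row with both entries 1 (else a 2×2 all-ones block appears), so Σ_i C(r_i, 2) ≤ C(164, 2) = 13366. By convexity Σ_i C(r_i, 2) ≥ 192·C(z/192, 2) = z(z − 192)/(2·192), giving z² − 192z − 192·164·163 ≤ 0 and hence z ≤ (1/2)[192 + √(36864 + 4·5132544)] = (1/2)[192 + √20567040] ≈ (1/2)(192 + 4535.0899) = 2363.5449.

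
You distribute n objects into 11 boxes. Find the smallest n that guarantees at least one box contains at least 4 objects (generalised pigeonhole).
n = (4 − 1)·11 + 1 = 34

By the generalised pigeonhole principle, to guarantee some box contains ≥ r objects we need more than (r − 1) · k objects total. Threshold: n = (r − 1) · k + 1. With r = 4 and k = 11: n = 3 · 11 + 1 = 33 + 1 = 34. For n = 33 = 3 · 11, we can put exactly 3 objects in every box, avoiding 4 in any single one — so 34 is tight.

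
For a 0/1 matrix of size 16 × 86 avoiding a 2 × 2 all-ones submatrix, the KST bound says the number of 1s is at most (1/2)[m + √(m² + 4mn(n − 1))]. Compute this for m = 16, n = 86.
z(16, 86; 2, 2) ≤ (1/2)[16 + √(16² + 4·16·86·85)] = (1/2)[16 + √468096] = 350.0877

Kővári–Sós–Turán: let r_1, ..., r_16 be the row sums and z = Σ r_i the total number of 1s. Each pair of columns can share at most one row with both entries 1 (else a 2×2 all-ones block appears), so Σ_i C(r_i, 2) ≤ C(86, 2) = 3655. By convexity Σ_i C(r_i, 2) ≥ 16·C(z/16, 2) = z(z − 16)/(2·16), giving z² − 16z − 16·86·85 ≤ 0 and hence z ≤ (1/2)[16 + √(256 + 4·116960)] = (1/2)[16 + √468096] ≈ (1/2)(16 + 684.1754) = 350.0877.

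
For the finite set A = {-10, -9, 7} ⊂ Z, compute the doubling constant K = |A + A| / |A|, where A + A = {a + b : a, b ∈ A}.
K = |A + A| / |A| = 6/3 = 2

Enumerate A + A = {a + b : a, b ∈ A}. With |A| = 3, there are |A|^2 = 9 ordered sum pairs; collecting distinct values, A + A = {-20, -19, -18, -3, -2, 14}, so |A + A| = 6. Thus K = 6/3 = 2. For comparison, the minimum possible |A + A| over all 3-element sets is 2·3 − 1 = 5 (so min K = 5/3), attained only by arithmetic progressions.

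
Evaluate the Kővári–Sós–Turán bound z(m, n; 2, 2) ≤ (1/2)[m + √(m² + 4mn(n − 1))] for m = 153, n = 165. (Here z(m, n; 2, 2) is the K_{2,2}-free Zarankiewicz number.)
z(153, 165; 2, 2) ≤ (1/2)[153 + √(153² + 4·153·165·164)] = (1/2)[153 + √16584129] = 2112.6808

Kővári–Sós–Turán: let r_1, ..., r_153 be the row sums and z = Σ r_i the total number of 1s. Each pair of columns can share at most one row with both entries 1 (else a 2×2 all-ones block appears), so Σ_i C(r_i, 2) ≤ C(165, 2) = 13530. By convexity Σ_i C(r_i, 2) ≥ 153·C(z/153, 2) = z(z − 153)/(2·153), giving z² − 153z − 153·165·164 ≤ 0 and hence z ≤ (1/2)[153 + √(23409 + 4·4140180)] = (1/2)[153 + √16584129] ≈ (1/2)(153 + 4072.3616) = 2112.6808.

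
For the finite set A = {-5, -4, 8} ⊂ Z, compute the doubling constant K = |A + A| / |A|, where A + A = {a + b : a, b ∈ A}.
K = |A + A| / |A| = 6/3 = 2

Enumerate A + A = {a + b : a, b ∈ A}. With |A| = 3, there are |A|^2 = 9 ordered sum pairs; collecting distinct values, A + A = {-10, -9, -8, 3, 4, 16}, so |A + A| = 6. Thus K = 6/3 = 2. For comparison, the minimum possible |A + A| over all 3-element sets is 2·3 − 1 = 5 (so min K = 5/3), attained only by arithmetic progressions.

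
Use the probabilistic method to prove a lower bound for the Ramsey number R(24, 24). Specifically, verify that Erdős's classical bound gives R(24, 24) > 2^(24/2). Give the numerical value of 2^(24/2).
2^(24/2) = 4096; so R(24, 24) > 4096

Colour each edge of K_n uniformly at random with red/blue. The expected number of monochromatic K_24 is C(n, 24) · 2 · 2^(−C(24,2)). If C(n, 24) · 2^(1 − C(24,2)) < 1, then with positive probability no monochromatic K_24 exists, so R(24, 24) > n. The standard estimate C(n, 24) ≤ n^24/24! shows this inequality holds whenever n ≤ 2^(24/2) (since 24! · 2^(C(24,2) − 1) > 2^(24^2/2) ≥ n^24). Hence R(24, 24) > 2^(24/2) = 4096.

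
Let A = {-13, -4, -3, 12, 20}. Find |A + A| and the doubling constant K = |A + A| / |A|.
K = |A + A| / |A| = 15/5 = 3

Enumerate A + A = {a + b : a, b ∈ A}. With |A| = 5, there are |A|^2 = 25 ordered sum pairs; collecting distinct values, A + A = {-26, -17, -16, -8, -7, -6, -1, 7, 8, 9, 16, 17, 24, 32, 40}, so |A + A| = 15. Thus K = 15/5 = 3. For comparison, the minimum possible |A + A| over all 5-element sets is 2·5 − 1 = 9 (so min K = 9/5), attained only by arithmetic progressions.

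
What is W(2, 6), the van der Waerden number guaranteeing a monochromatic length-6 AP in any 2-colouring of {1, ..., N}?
W(2, 6) = 1132

This is a classical value, W(2, 6) = 1132, established by combining an explicit 2-colouring of {1, ..., 1131} with no monochromatic 6-AP (giving the lower bound W(2, 6) > 1131) and a finite case analysis / exhaustive computer search showing every 2-colouring of {1, ..., 1132} has such an AP.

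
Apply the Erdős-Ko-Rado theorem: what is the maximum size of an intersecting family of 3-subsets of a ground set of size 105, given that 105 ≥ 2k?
max |F| = C(104, 2) = 5356

The Erdős-Ko-Rado theorem states: for n ≥ 2k, an intersecting family of k-subsets of an n-element set has size at most C(n − 1, k − 1), with equality for 'star' families {A ⊆ [n] : |A| = k, i ∈ A} (fix an element i). For n = 105, k = 3: C(104, 2) = 5356.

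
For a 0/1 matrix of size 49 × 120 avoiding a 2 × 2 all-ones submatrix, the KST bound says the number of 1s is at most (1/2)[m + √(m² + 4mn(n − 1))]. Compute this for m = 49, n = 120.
z(49, 120; 2, 2) ≤ (1/2)[49 + √(49² + 4·49·120·119)] = (1/2)[49 + √2801281] = 861.3514

Kővári–Sós–Turán: let r_1, ..., r_49 be the row sums and z = Σ r_i the total number of 1s. Each pair of columns can share at most one row with both entries 1 (else a 2×2 all-ones block appears), so Σ_i C(r_i, 2) ≤ C(120, 2) = 7140. By convexity Σ_i C(r_i, 2) ≥ 49·C(z/49, 2) = z(z − 49)/(2·49), giving z² − 49z − 49·120·119 ≤ 0 and hence z ≤ (1/2)[49 + √(2401 + 4·699720)] = (1/2)[49 + √2801281] ≈ (1/2)(49 + 1673.7028) = 861.3514.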